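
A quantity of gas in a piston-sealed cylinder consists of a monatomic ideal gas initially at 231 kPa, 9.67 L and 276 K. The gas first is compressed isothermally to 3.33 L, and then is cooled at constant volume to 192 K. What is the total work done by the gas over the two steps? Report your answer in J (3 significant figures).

Step 1 (isothermal): W = P₁V₁ ln(V₂/V₁) = (2234) ln(3.33/9.67) = -2381 J.
Step 2 (isochoric): W = 0 (constant volume).
W_total = -2381 + 0 = -2381 J.

W_total ≈ -2380 J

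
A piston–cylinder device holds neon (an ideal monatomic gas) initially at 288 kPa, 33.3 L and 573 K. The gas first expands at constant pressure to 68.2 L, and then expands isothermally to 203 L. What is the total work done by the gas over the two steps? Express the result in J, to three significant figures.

Step 1 (isobaric): W = PΔV = (288 kPa)(68.2 − 33.3 L) = 10051 J.
After step 1: P = 288 kPa, V = 68.2 L, T = 1174 K.
Step 2 (isothermal): W = P₁V₁ ln(V₂/V₁) = (19642) ln(203/68.2) = 21424 J.
W_total = 10051 + 21424 = 31475 J.

W_total ≈ 31500 J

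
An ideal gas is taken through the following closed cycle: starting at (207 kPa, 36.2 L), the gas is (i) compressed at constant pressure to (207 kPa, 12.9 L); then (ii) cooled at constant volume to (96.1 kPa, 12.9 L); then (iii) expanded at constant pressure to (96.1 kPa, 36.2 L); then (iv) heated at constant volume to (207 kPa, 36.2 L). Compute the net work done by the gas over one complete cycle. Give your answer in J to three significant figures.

W_net ≈ -2580 J

Constant-volume legs do no work.
W(i) = (207)(12.9 − 36.2) = -4823 J; W(iii) = (96.1)(36.2 − 12.9) = 2239 J.
W_net = -4823 + 2239 = -2584 J (the counter-clockwise enclosed area).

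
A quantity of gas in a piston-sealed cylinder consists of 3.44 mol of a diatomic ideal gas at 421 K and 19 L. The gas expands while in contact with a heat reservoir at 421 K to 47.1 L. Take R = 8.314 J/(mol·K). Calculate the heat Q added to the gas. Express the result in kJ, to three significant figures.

Q ≈ 10.9 kJ

Isothermal ⇒ ΔU = 0, so Q = W = nRT ln(V₂/V₁).
Q = (3.44)(8.314)(421) ln(47.1/19) = 12041 × 0.9078 = 10931 J.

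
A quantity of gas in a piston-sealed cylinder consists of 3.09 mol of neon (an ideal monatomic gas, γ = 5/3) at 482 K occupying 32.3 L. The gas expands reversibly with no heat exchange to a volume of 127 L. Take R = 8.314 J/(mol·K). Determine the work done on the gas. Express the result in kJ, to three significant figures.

W ≈ -11.1 kJ

Adiabatic: TV^(γ−1) = const with γ = 5/3.
T₂ = T₁ (V₁/V₂)^(γ−1) = 482 × (32.3/127)^0.667 = 482 × 0.4014 = 193.5 K.
W_by = nCᵥ(T₁ − T₂) = (3.09)(12.47)(482 − 193.5) = 11118 J.
Work on gas = −W_by = -11118 J.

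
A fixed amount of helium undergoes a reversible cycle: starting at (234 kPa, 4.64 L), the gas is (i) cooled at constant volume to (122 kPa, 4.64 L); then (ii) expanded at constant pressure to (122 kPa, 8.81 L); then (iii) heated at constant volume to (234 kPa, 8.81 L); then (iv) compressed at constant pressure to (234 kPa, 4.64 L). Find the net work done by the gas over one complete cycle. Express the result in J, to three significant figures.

Constant-volume legs do no work.
W(ii) = (122)(8.81 − 4.64) = 508.7 J; W(iv) = (234)(4.64 − 8.81) = -975.8 J.
W_net = 508.7 − 975.8 = -467 J (the counter-clockwise enclosed area).

W_net ≈ -467 J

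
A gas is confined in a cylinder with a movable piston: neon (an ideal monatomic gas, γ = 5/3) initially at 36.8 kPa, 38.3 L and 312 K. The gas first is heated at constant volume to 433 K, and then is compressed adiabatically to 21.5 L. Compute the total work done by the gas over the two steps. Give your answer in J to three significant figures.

W_total ≈ -1380 J

Step 1 (isochoric): W = 0 (constant volume).
After step 1: P = 51.07 kPa (V unchanged).
Step 2 (adiabatic): W = (P₁V₁ − P₂V₂)/(γ−1) = (1956 − 2874)/0.667 = -1378 J.
W_total = 0 − 1378 = -1378 J.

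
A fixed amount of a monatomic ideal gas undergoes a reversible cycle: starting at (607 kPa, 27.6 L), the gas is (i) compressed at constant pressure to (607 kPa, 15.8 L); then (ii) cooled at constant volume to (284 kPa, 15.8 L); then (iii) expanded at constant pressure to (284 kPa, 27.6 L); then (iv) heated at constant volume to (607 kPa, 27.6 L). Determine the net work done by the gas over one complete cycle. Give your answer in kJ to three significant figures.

W_net ≈ -3.81 kJ

Constant-volume legs do no work.
W(i) = (607)(15.8 − 27.6) = -7163 J; W(iii) = (284)(27.6 − 15.8) = 3351 J.
W_net = -7163 + 3351 = -3811 J (the counter-clockwise enclosed area).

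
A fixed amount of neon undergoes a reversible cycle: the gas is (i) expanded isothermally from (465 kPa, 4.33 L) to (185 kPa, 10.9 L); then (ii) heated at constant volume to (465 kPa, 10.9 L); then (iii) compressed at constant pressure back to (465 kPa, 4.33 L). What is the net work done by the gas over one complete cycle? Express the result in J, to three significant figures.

W_net ≈ -1200 J

Leg (i): W = PᵢVᵢ ln(V_f/Vᵢ) = (2013) ln(10.9/4.33) = 1859 J.
Leg (ii): W = 0.
Leg (iii): W = PΔV = (465)(4.33 − 10.9) = -3055 J.
W_net = 1859 − 3055 = -1196 J.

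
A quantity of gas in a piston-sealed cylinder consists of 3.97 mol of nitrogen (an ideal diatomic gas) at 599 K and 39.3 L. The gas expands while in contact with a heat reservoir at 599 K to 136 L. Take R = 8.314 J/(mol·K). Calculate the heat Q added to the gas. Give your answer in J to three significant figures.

Isothermal ⇒ ΔU = 0, so Q = W = nRT ln(V₂/V₁).
Q = (3.97)(8.314)(599) ln(136/39.3) = 19771 × 1.241 = 24544 J.

Q ≈ 24500 J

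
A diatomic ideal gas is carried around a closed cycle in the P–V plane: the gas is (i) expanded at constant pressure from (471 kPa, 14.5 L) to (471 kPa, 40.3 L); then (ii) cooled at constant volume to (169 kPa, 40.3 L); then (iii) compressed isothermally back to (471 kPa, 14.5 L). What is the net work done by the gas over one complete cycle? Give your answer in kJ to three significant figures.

Leg (i): W = PΔV = (471)(40.3 − 14.5) = 12152 J.
Leg (ii): W = 0.
Leg (iii): W = PᵢVᵢ ln(V_f/Vᵢ) = (6811) ln(14.5/40.3) = -6962 J.
W_net = 12152 − 6962 = 5190 J.

W_net ≈ 5.19 kJ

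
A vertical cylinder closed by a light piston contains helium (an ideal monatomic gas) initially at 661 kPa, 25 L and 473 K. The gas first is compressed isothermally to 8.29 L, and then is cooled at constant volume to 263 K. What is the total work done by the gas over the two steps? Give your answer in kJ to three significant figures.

W_total ≈ -18.2 kJ

Step 1 (isothermal): W = P₁V₁ ln(V₂/V₁) = (16525) ln(8.29/25) = -18241 J.
Step 2 (isochoric): W = 0 (constant volume).
W_total = -18241 + 0 = -18241 J.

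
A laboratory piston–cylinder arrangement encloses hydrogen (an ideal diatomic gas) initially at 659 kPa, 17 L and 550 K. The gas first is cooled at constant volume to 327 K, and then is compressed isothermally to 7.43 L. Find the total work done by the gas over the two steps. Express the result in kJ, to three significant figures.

W_total ≈ -5.51 kJ

Step 1 (isochoric): W = 0 (constant volume).
After step 1: P = 391.8 kPa (V unchanged).
Step 2 (isothermal): W = P₁V₁ ln(V₂/V₁) = (6661) ln(7.43/17) = -5513 J.
W_total = 0 − 5513 = -5513 J.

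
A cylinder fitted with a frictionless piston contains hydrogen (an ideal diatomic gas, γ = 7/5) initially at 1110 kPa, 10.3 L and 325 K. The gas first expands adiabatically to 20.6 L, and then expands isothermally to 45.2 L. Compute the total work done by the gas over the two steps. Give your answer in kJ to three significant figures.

W_total ≈ 13.7 kJ

Step 1 (adiabatic): W = (P₁V₁ − P₂V₂)/(γ−1) = (11433 − 8665)/0.4 = 6921 J.
After step 1: P = 420.6 kPa, V = 20.6 L, T = 246.3 K.
Step 2 (isothermal): W = P₁V₁ ln(V₂/V₁) = (8665) ln(45.2/20.6) = 6809 J.
W_total = 6921 + 6809 = 13730 J.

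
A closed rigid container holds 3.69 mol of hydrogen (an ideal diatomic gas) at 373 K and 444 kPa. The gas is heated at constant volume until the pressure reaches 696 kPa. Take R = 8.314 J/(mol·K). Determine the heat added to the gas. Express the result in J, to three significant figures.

Constant volume ⇒ W = 0, so Q = ΔU = nCᵥΔT with Cᵥ = 5R/2 = 20.79 J/(mol·K).
At constant V, T₂/T₁ = P₂/P₁ ⇒ ΔT = T₁(P₂/P₁ − 1) = 373·(696/444 − 1) = 211.7 K.
ΔU = (3.69)(20.79)(211.7) = 16237 J.

Q ≈ 16200 J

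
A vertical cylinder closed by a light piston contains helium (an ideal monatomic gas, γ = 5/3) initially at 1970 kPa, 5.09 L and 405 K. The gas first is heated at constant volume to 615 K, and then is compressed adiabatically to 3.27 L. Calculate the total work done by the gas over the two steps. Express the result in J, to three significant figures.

Step 1 (isochoric): W = 0 (constant volume).
After step 1: P = 2991 kPa (V unchanged).
Step 2 (adiabatic): W = (P₁V₁ − P₂V₂)/(γ−1) = (15227 − 20451)/0.667 = -7837 J.
W_total = 0 − 7837 = -7837 J.

W_total ≈ -7840 J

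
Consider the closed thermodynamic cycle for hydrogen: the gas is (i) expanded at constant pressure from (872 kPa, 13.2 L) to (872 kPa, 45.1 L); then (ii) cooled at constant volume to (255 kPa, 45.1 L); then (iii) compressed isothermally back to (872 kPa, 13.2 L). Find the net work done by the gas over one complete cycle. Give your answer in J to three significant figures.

W_net ≈ 13700 J

Leg (i): W = PΔV = (872)(45.1 − 13.2) = 27817 J.
Leg (ii): W = 0.
Leg (iii): W = PᵢVᵢ ln(V_f/Vᵢ) = (11500) ln(13.2/45.1) = -14130 J.
W_net = 27817 − 14130 = 13687 J.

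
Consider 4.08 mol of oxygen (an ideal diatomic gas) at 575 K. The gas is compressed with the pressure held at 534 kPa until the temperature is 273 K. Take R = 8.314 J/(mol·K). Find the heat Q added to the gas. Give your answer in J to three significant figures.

Q ≈ -35900 J

Isobaric: W = nRΔT = (4.08)(8.314)(-302) = -10244 J.
ΔU = nCᵥΔT with Cᵥ = 5R/2: ΔU = (4.08)(20.79)(-302) = -25610 J.
Q = ΔU + W = -25610 − 10244 = -35855 J.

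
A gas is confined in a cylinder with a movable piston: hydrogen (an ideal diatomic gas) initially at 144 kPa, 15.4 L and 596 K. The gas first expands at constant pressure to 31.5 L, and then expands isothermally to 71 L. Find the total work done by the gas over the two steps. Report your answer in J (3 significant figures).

W_total ≈ 6000 J

Step 1 (isobaric): W = PΔV = (144 kPa)(31.5 − 15.4 L) = 2318 J.
After step 1: P = 144 kPa, V = 31.5 L, T = 1219 K.
Step 2 (isothermal): W = P₁V₁ ln(V₂/V₁) = (4536) ln(71/31.5) = 3686 J.
W_total = 2318 + 3686 = 6005 J.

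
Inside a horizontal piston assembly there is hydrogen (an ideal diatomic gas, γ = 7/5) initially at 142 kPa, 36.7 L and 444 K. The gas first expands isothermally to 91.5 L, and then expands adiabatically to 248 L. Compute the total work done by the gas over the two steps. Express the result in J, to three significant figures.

Step 1 (isothermal): W = P₁V₁ ln(V₂/V₁) = (5211) ln(91.5/36.7) = 4761 J.
After step 1: P = 56.96 kPa, V = 91.5 L, T = 444 K.
Step 2 (adiabatic): W = (P₁V₁ − P₂V₂)/(γ−1) = (5211 − 3497)/0.4 = 4285 J.
W_total = 4761 + 4285 = 9046 J.

W_total ≈ 9050 J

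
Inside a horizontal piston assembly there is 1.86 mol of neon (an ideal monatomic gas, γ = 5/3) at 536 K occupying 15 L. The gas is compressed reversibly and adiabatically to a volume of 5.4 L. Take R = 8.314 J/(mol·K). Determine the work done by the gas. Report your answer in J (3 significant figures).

Adiabatic: TV^(γ−1) = const with γ = 5/3.
T₂ = T₁ (V₁/V₂)^(γ−1) = 536 × (15/5.4)^0.667 = 536 × 1.976 = 1059 K.
W_by = nCᵥ(T₁ − T₂) = (1.86)(12.47)(536 − 1059) = -12135 J.

W ≈ -12100 J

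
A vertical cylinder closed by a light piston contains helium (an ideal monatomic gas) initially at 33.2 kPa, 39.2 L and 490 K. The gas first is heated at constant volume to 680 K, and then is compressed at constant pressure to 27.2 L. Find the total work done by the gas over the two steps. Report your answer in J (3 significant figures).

Step 1 (isochoric): W = 0 (constant volume).
After step 1: P = 46.07 kPa (V unchanged).
Step 2 (isobaric): W = PΔV = (46.07 kPa)(27.2 − 39.2 L) = -552.9 J.
W_total = 0 − 552.9 = -552.9 J.

W_total ≈ -553 J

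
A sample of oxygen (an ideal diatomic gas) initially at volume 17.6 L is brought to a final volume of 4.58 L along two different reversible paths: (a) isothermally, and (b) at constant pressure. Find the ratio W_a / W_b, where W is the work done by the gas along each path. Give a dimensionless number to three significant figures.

Path (a) isothermal: W = P₁V₁ ln(V₂/V₁) → W_a/(P₁V₁) = -1.346.
Path (b) isobaric: W = P₁(V₂ − V₁) → W_b/(P₁V₁) = -0.7398.
W_a / W_b = -1.346 / -0.7398 = 1.82.

W_a / W_b ≈ 1.82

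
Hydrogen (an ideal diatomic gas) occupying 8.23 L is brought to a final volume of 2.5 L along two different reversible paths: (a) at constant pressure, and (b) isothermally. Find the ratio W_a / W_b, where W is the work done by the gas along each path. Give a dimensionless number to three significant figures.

Path (a) isobaric: W = P₁(V₂ − V₁) → W_a/(P₁V₁) = -0.6962.
Path (b) isothermal: W = P₁V₁ ln(V₂/V₁) → W_b/(P₁V₁) = -1.191.
W_a / W_b = -0.6962 / -1.191 = 0.5843.

W_a / W_b ≈ 0.584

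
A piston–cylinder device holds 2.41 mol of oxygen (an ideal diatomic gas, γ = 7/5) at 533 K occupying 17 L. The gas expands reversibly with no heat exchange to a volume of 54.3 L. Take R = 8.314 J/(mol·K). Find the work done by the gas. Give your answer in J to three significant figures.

Adiabatic: TV^(γ−1) = const with γ = 7/5.
T₂ = T₁ (V₁/V₂)^(γ−1) = 533 × (17/54.3)^0.4 = 533 × 0.6284 = 335 K.
W_by = nCᵥ(T₁ − T₂) = (2.41)(20.79)(533 − 335) = 9920 J.

W ≈ 9920 J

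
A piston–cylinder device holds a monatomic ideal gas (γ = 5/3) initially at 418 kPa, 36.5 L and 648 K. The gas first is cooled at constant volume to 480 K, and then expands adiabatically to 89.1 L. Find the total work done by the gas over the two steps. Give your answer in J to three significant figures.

Step 1 (isochoric): W = 0 (constant volume).
After step 1: P = 309.6 kPa (V unchanged).
Step 2 (adiabatic): W = (P₁V₁ − P₂V₂)/(γ−1) = (11301 − 6234)/0.667 = 7602 J.
W_total = 0 + 7602 = 7602 J.

W_total ≈ 7600 J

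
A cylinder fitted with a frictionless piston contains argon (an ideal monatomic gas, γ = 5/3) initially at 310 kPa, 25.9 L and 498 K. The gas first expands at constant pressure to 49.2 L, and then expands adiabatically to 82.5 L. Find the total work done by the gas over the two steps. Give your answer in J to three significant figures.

W_total ≈ 13900 J

Step 1 (isobaric): W = PΔV = (310 kPa)(49.2 − 25.9 L) = 7223 J.
After step 1: P = 310 kPa, V = 49.2 L, T = 946 K.
Step 2 (adiabatic): W = (P₁V₁ − P₂V₂)/(γ−1) = (15252 − 10806)/0.667 = 6669 J.
W_total = 7223 + 6669 = 13892 J.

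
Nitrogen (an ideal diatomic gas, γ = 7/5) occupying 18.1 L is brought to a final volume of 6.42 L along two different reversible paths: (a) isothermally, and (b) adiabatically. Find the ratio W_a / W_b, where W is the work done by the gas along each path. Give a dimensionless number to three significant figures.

W_a / W_b ≈ 0.807

Path (a) isothermal: W = P₁V₁ ln(V₂/V₁) → W_a/(P₁V₁) = -1.036.
Path (b) adiabatic: W = P₁V₁(1 − (V₁/V₂)^(γ−1))/(γ−1) → W_b/(P₁V₁) = -1.284.
W_a / W_b = -1.036 / -1.284 = 0.807.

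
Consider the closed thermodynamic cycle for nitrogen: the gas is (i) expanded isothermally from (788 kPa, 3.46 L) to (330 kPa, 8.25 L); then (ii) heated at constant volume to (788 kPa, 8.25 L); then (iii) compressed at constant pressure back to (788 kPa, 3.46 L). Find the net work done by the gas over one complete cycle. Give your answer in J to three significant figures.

Leg (i): W = PᵢVᵢ ln(V_f/Vᵢ) = (2726) ln(8.25/3.46) = 2369 J.
Leg (ii): W = 0.
Leg (iii): W = PΔV = (788)(3.46 − 8.25) = -3775 J.
W_net = 2369 − 3775 = -1405 J.

W_net ≈ -1410 J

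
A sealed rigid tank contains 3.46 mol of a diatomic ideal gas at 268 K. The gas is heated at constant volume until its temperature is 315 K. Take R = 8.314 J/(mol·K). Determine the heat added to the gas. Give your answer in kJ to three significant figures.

Q ≈ 3.38 kJ

Constant volume ⇒ W = 0, so Q = ΔU = nCᵥΔT with Cᵥ = 5R/2 = 20.79 J/(mol·K).
ΔU = (3.46)(20.79)(315 − 268) = 3380 J.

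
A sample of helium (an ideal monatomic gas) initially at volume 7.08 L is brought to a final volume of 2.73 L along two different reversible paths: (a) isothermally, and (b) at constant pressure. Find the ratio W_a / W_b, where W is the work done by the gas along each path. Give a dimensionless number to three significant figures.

Path (a) isothermal: W = P₁V₁ ln(V₂/V₁) → W_a/(P₁V₁) = -0.953.
Path (b) isobaric: W = P₁(V₂ − V₁) → W_b/(P₁V₁) = -0.6144.
W_a / W_b = -0.953 / -0.6144 = 1.551.

W_a / W_b ≈ 1.55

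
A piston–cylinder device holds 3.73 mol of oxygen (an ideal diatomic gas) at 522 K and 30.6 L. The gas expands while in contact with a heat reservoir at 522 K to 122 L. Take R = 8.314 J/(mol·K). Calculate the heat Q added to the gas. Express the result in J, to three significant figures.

Q ≈ 22400 J

Isothermal ⇒ ΔU = 0, so Q = W = nRT ln(V₂/V₁).
Q = (3.73)(8.314)(522) ln(122/30.6) = 16188 × 1.383 = 22388 J.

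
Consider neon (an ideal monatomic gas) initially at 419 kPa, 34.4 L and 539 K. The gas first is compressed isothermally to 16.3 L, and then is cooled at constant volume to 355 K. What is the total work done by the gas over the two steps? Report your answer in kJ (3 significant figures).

Step 1 (isothermal): W = P₁V₁ ln(V₂/V₁) = (14414) ln(16.3/34.4) = -10765 J.
Step 2 (isochoric): W = 0 (constant volume).
W_total = -10765 + 0 = -10765 J.

W_total ≈ -10.8 kJ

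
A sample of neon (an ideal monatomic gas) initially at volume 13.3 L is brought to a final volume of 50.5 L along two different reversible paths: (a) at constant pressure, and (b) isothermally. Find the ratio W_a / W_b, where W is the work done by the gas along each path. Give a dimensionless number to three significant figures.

Path (a) isobaric: W = P₁(V₂ − V₁) → W_a/(P₁V₁) = 2.797.
Path (b) isothermal: W = P₁V₁ ln(V₂/V₁) → W_b/(P₁V₁) = 1.334.
W_a / W_b = 2.797 / 1.334 = 2.096.

W_a / W_b ≈ 2.10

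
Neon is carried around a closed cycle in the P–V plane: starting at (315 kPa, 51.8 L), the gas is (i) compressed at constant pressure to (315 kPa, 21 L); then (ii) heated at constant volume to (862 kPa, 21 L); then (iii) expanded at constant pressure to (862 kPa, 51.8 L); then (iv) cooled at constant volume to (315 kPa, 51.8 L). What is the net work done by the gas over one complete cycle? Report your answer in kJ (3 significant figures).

W_net ≈ 16.8 kJ

Constant-volume legs do no work.
W(i) = (315)(21 − 51.8) = -9702 J; W(iii) = (862)(51.8 − 21) = 26550 J.
W_net = -9702 + 26550 = 16848 J (the clockwise enclosed area).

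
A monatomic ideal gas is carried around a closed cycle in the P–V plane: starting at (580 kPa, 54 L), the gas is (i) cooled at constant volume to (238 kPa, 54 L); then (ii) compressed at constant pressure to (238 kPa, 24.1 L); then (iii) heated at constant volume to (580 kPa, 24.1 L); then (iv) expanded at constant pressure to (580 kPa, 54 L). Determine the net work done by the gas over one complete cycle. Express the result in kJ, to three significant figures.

W_net ≈ 10.2 kJ

Constant-volume legs do no work.
W(ii) = (238)(24.1 − 54) = -7116 J; W(iv) = (580)(54 − 24.1) = 17342 J.
W_net = -7116 + 17342 = 10226 J (the clockwise enclosed area).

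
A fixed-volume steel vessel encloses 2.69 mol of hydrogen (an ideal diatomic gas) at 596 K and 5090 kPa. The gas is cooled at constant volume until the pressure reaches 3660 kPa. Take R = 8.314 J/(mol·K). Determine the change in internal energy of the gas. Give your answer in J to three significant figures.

Constant volume ⇒ W = 0, so Q = ΔU = nCᵥΔT with Cᵥ = 5R/2 = 20.79 J/(mol·K).
At constant V, T₂/T₁ = P₂/P₁ ⇒ ΔT = T₁(P₂/P₁ − 1) = 596·(3660/5090 − 1) = -167.4 K.
ΔU = (2.69)(20.79)(-167.4) = -9362 J.

ΔU ≈ -9360 J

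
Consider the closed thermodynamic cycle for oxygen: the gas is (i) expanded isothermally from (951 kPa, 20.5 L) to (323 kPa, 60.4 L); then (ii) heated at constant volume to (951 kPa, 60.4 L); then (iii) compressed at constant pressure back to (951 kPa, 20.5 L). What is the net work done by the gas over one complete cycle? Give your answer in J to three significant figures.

Leg (i): W = PᵢVᵢ ln(V_f/Vᵢ) = (19496) ln(60.4/20.5) = 21066 J.
Leg (ii): W = 0.
Leg (iii): W = PΔV = (951)(20.5 − 60.4) = -37945 J.
W_net = 21066 − 37945 = -16879 J.

W_net ≈ -16900 J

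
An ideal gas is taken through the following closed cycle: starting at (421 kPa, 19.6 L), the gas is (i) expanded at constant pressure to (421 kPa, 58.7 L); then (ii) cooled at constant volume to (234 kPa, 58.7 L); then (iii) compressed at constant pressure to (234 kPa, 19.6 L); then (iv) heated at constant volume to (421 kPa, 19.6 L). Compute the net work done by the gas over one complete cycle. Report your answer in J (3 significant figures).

W_net ≈ 7310 J

Constant-volume legs do no work.
W(i) = (421)(58.7 − 19.6) = 16461 J; W(iii) = (234)(19.6 − 58.7) = -9149 J.
W_net = 16461 − 9149 = 7312 J (the clockwise enclosed area).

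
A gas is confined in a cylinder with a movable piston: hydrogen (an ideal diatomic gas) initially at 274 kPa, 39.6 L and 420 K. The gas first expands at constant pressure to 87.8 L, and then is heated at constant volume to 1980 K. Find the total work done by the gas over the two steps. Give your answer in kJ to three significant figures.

W_total ≈ 13.2 kJ

Step 1 (isobaric): W = PΔV = (274 kPa)(87.8 − 39.6 L) = 13207 J.
Step 2 (isochoric): W = 0 (constant volume).
W_total = 13207 + 0 = 13207 J.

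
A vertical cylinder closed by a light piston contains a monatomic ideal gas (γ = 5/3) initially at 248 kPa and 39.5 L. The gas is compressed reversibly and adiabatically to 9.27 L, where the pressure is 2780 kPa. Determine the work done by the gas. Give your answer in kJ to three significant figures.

Adiabatic: W = (P₁V₁ − P₂V₂)/(γ − 1) with γ = 5/3.
P₁V₁ = 9796 J, P₂V₂ = 25771 J.
W = (9796 − 25771) / 0.6667 = -23962 J.

W ≈ -24.0 kJ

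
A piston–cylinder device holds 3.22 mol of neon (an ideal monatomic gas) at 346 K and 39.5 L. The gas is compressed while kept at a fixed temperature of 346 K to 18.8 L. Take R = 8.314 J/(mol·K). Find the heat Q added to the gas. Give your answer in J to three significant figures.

Isothermal ⇒ ΔU = 0, so Q = W = nRT ln(V₂/V₁).
Q = (3.22)(8.314)(346) ln(18.8/39.5) = 9263 × -0.7424 = -6877 J.

Q ≈ -6880 J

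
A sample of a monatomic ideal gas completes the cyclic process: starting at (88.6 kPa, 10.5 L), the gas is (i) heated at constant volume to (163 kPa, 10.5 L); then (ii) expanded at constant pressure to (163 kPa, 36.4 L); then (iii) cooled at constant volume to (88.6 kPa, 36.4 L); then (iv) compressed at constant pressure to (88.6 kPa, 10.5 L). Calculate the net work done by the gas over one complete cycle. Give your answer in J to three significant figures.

Constant-volume legs do no work.
W(ii) = (163)(36.4 − 10.5) = 4222 J; W(iv) = (88.6)(10.5 − 36.4) = -2295 J.
W_net = 4222 − 2295 = 1927 J (the clockwise enclosed area).

W_net ≈ 1930 J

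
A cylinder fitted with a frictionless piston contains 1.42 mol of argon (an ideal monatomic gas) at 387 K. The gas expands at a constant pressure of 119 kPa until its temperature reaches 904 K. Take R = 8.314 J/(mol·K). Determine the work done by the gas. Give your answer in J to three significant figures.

W ≈ 6100 J

Isobaric: W = P ΔV = nR ΔT.
W = (1.42)(8.314)(904 − 387) = 6104 J.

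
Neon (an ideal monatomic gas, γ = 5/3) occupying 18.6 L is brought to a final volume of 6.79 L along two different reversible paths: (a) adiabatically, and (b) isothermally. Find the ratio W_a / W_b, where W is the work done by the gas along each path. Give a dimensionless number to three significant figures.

Path (a) adiabatic: W = P₁V₁(1 − (V₁/V₂)^(γ−1))/(γ−1) → W_a/(P₁V₁) = -1.437.
Path (b) isothermal: W = P₁V₁ ln(V₂/V₁) → W_b/(P₁V₁) = -1.008.
W_a / W_b = -1.437 / -1.008 = 1.426.

W_a / W_b ≈ 1.43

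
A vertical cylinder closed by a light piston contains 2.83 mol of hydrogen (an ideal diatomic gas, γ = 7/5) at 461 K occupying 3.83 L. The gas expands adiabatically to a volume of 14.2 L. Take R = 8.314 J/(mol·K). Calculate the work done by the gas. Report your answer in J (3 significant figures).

Adiabatic: TV^(γ−1) = const with γ = 7/5.
T₂ = T₁ (V₁/V₂)^(γ−1) = 461 × (3.83/14.2)^0.4 = 461 × 0.5921 = 272.9 K.
W_by = nCᵥ(T₁ − T₂) = (2.83)(20.79)(461 − 272.9) = 11062 J.

W ≈ 11100 J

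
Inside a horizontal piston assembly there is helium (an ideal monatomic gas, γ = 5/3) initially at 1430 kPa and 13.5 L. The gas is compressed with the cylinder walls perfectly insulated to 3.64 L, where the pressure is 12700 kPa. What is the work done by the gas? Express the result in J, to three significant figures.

Adiabatic: W = (P₁V₁ − P₂V₂)/(γ − 1) with γ = 5/3.
P₁V₁ = 19305 J, P₂V₂ = 46228 J.
W = (19305 − 46228) / 0.6667 = -40384 J.

W ≈ -40400 J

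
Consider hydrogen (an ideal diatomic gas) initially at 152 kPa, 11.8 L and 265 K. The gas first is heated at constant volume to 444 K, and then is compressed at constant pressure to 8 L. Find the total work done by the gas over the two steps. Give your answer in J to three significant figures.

Step 1 (isochoric): W = 0 (constant volume).
After step 1: P = 254.7 kPa (V unchanged).
Step 2 (isobaric): W = PΔV = (254.7 kPa)(8 − 11.8 L) = -967.8 J.
W_total = 0 − 967.8 = -967.8 J.

W_total ≈ -968 J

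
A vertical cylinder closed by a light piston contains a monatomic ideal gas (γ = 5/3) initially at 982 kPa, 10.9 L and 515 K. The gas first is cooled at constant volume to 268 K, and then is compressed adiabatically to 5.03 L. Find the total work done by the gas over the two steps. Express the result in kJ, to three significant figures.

W_total ≈ -5.64 kJ

Step 1 (isochoric): W = 0 (constant volume).
After step 1: P = 511 kPa (V unchanged).
Step 2 (adiabatic): W = (P₁V₁ − P₂V₂)/(γ−1) = (5570 − 9328)/0.667 = -5636 J.
W_total = 0 − 5636 = -5636 J.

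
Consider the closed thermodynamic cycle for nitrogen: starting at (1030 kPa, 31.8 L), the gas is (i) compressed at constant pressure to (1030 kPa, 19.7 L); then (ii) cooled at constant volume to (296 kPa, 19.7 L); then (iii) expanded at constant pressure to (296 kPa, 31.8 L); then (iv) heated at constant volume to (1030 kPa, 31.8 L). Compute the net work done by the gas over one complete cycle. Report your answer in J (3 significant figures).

W_net ≈ -8880 J

Constant-volume legs do no work.
W(i) = (1030)(19.7 − 31.8) = -12463 J; W(iii) = (296)(31.8 − 19.7) = 3582 J.
W_net = -12463 + 3582 = -8881 J (the counter-clockwise enclosed area).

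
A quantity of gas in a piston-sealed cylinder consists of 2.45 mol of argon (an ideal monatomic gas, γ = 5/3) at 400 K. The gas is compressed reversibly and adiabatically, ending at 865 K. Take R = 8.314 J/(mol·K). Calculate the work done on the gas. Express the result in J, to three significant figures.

Adiabatic ⇒ Q = 0, so W_by = −ΔU = nCᵥ(T₁ − T₂).
Cᵥ = 3R/2 = 12.47 J/(mol·K).
W = (2.45)(12.47)(400 − 865) = -14208 J.
Work on gas = −W_by = 14208 J.

W ≈ 14200 J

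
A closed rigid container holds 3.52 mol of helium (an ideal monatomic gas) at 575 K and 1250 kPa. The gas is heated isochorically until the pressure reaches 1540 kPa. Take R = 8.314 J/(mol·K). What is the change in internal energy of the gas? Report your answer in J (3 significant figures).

ΔU ≈ 5860 J

Constant volume ⇒ W = 0, so Q = ΔU = nCᵥΔT with Cᵥ = 3R/2 = 12.47 J/(mol·K).
At constant V, T₂/T₁ = P₂/P₁ ⇒ ΔT = T₁(P₂/P₁ − 1) = 575·(1540/1250 − 1) = 133.4 K.
ΔU = (3.52)(12.47)(133.4) = 5856 J.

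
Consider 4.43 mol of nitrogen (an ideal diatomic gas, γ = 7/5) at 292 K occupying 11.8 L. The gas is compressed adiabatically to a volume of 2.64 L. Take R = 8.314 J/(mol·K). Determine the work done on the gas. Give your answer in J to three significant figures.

Adiabatic: TV^(γ−1) = const with γ = 7/5.
T₂ = T₁ (V₁/V₂)^(γ−1) = 292 × (11.8/2.64)^0.4 = 292 × 1.82 = 531.5 K.
W_by = nCᵥ(T₁ − T₂) = (4.43)(20.79)(292 − 531.5) = -22052 J.
Work on gas = −W_by = 22052 J.

W ≈ 22100 J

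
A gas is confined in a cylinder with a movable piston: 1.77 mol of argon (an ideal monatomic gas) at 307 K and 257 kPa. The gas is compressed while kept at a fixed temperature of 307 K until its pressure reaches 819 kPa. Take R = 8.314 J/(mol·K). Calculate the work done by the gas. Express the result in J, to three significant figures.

Isothermal process: W = nRT ln(V₂/V₁) = nRT ln(P₁/P₂).
W = (1.77)(8.314)(307) × ln(257/819)
  = 4518 × ln(0.3138) = 4518 × -1.159
W_by_gas = -5236 J.

W ≈ -5240 J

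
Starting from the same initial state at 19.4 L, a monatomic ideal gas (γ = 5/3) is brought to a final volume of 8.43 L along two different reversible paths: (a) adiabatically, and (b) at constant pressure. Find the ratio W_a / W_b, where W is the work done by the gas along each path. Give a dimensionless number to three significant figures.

W_a / W_b ≈ 1.97

Path (a) adiabatic: W = P₁V₁(1 − (V₁/V₂)^(γ−1))/(γ−1) → W_a/(P₁V₁) = -1.115.
Path (b) isobaric: W = P₁(V₂ − V₁) → W_b/(P₁V₁) = -0.5655.
W_a / W_b = -1.115 / -0.5655 = 1.971.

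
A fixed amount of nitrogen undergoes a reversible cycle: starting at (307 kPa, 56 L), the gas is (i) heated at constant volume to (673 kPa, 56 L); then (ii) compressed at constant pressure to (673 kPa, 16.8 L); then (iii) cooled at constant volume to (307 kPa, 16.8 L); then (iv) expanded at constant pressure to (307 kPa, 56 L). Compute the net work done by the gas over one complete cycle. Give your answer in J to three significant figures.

W_net ≈ -14300 J

Constant-volume legs do no work.
W(ii) = (673)(16.8 − 56) = -26382 J; W(iv) = (307)(56 − 16.8) = 12034 J.
W_net = -26382 + 12034 = -14347 J (the counter-clockwise enclosed area).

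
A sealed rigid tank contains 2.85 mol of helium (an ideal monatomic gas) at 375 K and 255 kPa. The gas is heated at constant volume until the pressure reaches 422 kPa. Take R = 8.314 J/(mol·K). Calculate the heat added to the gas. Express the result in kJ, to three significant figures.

Q ≈ 8.73 kJ

Constant volume ⇒ W = 0, so Q = ΔU = nCᵥΔT with Cᵥ = 3R/2 = 12.47 J/(mol·K).
At constant V, T₂/T₁ = P₂/P₁ ⇒ ΔT = T₁(P₂/P₁ − 1) = 375·(422/255 − 1) = 245.6 K.
ΔU = (2.85)(12.47)(245.6) = 8729 J.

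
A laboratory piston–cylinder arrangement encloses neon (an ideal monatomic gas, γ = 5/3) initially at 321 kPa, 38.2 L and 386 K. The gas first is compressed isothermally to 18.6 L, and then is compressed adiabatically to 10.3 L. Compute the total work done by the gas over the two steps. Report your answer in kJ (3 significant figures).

W_total ≈ -17.7 kJ

Step 1 (isothermal): W = P₁V₁ ln(V₂/V₁) = (12262) ln(18.6/38.2) = -8825 J.
After step 1: P = 659.3 kPa, V = 18.6 L, T = 386 K.
Step 2 (adiabatic): W = (P₁V₁ − P₂V₂)/(γ−1) = (12262 − 18184)/0.667 = -8882 J.
W_total = -8825 − 8882 = -17707 J.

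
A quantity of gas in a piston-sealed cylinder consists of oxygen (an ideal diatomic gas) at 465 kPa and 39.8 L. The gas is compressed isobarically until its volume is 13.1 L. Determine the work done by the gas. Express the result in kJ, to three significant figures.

Isobaric: W = P ΔV.
W = (465 kPa)(13.1 − 39.8 L) = (465)(-26.7) = -12415 J.

W ≈ -12.4 kJ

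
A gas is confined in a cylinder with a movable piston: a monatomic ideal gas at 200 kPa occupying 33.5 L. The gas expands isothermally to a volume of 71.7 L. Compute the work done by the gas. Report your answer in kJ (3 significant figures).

W ≈ 5.10 kJ

Isothermal: W = nRT ln(V₂/V₁) = P₁V₁ ln(V₂/V₁).
P₁V₁ = (200 kPa)(33.5 L) = 6700 J.
W = 6700 × ln(71.7/33.5) = 6700 × 0.7609
W_by_gas = 5098 J.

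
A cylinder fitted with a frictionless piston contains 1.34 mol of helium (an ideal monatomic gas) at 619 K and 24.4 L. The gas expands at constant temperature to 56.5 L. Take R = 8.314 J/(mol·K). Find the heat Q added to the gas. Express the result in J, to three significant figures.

Q ≈ 5790 J

Isothermal ⇒ ΔU = 0, so Q = W = nRT ln(V₂/V₁).
Q = (1.34)(8.314)(619) ln(56.5/24.4) = 6896 × 0.8397 = 5790 J.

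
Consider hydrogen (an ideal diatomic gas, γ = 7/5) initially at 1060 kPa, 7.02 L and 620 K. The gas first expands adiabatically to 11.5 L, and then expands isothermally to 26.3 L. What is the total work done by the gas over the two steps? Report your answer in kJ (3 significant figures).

W_total ≈ 8.39 kJ

Step 1 (adiabatic): W = (P₁V₁ − P₂V₂)/(γ−1) = (7441 − 6108)/0.4 = 3333 J.
After step 1: P = 531.1 kPa, V = 11.5 L, T = 508.9 K.
Step 2 (isothermal): W = P₁V₁ ln(V₂/V₁) = (6108) ln(26.3/11.5) = 5053 J.
W_total = 3333 + 5053 = 8386 J.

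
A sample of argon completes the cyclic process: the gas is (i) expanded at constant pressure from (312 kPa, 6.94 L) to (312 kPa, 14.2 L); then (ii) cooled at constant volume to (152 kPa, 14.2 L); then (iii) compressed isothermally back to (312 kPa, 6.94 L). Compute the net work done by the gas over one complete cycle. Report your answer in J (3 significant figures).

Leg (i): W = PΔV = (312)(14.2 − 6.94) = 2265 J.
Leg (ii): W = 0.
Leg (iii): W = PᵢVᵢ ln(V_f/Vᵢ) = (2158) ln(6.94/14.2) = -1545 J.
W_net = 2265 − 1545 = 719.8 J.

W_net ≈ 720 J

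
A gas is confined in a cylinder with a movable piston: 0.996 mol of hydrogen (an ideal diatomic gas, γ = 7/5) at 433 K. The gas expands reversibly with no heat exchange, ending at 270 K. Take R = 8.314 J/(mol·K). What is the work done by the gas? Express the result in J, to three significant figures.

Adiabatic ⇒ Q = 0, so W_by = −ΔU = nCᵥ(T₁ − T₂).
Cᵥ = 5R/2 = 20.79 J/(mol·K).
W = (0.996)(20.79)(433 − 270) = 3374 J.

W ≈ 3370 J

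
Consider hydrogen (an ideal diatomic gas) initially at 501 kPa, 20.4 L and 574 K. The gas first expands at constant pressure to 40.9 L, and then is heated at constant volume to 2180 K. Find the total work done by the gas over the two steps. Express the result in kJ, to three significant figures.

Step 1 (isobaric): W = PΔV = (501 kPa)(40.9 − 20.4 L) = 10270 J.
Step 2 (isochoric): W = 0 (constant volume).
W_total = 10270 + 0 = 10270 J.

W_total ≈ 10.3 kJ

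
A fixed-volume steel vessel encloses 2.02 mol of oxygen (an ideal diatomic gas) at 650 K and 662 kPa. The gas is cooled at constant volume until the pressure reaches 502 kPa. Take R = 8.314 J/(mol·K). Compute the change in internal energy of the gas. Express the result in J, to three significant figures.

Constant volume ⇒ W = 0, so Q = ΔU = nCᵥΔT with Cᵥ = 5R/2 = 20.79 J/(mol·K).
At constant V, T₂/T₁ = P₂/P₁ ⇒ ΔT = T₁(P₂/P₁ − 1) = 650·(502/662 − 1) = -157.1 K.
ΔU = (2.02)(20.79)(-157.1) = -6596 J.

ΔU ≈ -6600 J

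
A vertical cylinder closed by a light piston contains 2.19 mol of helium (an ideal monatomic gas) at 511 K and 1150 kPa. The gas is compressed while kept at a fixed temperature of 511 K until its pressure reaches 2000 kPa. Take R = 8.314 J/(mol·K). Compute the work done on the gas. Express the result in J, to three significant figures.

Isothermal process: W = nRT ln(V₂/V₁) = nRT ln(P₁/P₂).
W = (2.19)(8.314)(511) × ln(1150/2000)
  = 9304 × ln(0.575) = 9304 × -0.5534
W_by_gas = -5149 J; work on gas = −W_by = 5149 J.

W ≈ 5150 J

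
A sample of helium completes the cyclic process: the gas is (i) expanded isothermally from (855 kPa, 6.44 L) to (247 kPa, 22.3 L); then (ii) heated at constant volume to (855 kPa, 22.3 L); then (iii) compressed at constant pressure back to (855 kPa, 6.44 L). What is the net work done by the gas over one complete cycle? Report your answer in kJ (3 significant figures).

Leg (i): W = PᵢVᵢ ln(V_f/Vᵢ) = (5506) ln(22.3/6.44) = 6839 J.
Leg (ii): W = 0.
Leg (iii): W = PΔV = (855)(6.44 − 22.3) = -13560 J.
W_net = 6839 − 13560 = -6721 J.

W_net ≈ -6.72 kJ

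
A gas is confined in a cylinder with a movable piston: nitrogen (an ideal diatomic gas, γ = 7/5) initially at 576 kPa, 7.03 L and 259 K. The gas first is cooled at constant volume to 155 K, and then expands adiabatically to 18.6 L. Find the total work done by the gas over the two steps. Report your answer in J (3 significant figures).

W_total ≈ 1950 J

Step 1 (isochoric): W = 0 (constant volume).
After step 1: P = 344.7 kPa (V unchanged).
Step 2 (adiabatic): W = (P₁V₁ − P₂V₂)/(γ−1) = (2423 − 1642)/0.4 = 1953 J.
W_total = 0 + 1953 = 1953 J.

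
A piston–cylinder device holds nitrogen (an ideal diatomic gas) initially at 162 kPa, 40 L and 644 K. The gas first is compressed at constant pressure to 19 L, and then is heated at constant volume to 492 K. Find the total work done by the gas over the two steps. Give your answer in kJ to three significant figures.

W_total ≈ -3.40 kJ

Step 1 (isobaric): W = PΔV = (162 kPa)(19 − 40 L) = -3402 J.
Step 2 (isochoric): W = 0 (constant volume).
W_total = -3402 + 0 = -3402 J.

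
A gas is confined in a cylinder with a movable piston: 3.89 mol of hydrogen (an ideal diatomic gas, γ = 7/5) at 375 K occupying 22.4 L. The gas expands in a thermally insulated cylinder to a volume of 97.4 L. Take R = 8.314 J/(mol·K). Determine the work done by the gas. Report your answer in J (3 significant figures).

Adiabatic: TV^(γ−1) = const with γ = 7/5.
T₂ = T₁ (V₁/V₂)^(γ−1) = 375 × (22.4/97.4)^0.4 = 375 × 0.5555 = 208.3 K.
W_by = nCᵥ(T₁ − T₂) = (3.89)(20.79)(375 − 208.3) = 13478 J.

W ≈ 13500 J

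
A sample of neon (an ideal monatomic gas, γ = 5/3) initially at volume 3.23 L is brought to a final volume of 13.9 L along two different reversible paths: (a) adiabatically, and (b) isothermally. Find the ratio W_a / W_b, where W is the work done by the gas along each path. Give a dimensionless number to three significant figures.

Path (a) adiabatic: W = P₁V₁(1 − (V₁/V₂)^(γ−1))/(γ−1) → W_a/(P₁V₁) = 0.933.
Path (b) isothermal: W = P₁V₁ ln(V₂/V₁) → W_b/(P₁V₁) = 1.459.
W_a / W_b = 0.933 / 1.459 = 0.6393.

W_a / W_b ≈ 0.639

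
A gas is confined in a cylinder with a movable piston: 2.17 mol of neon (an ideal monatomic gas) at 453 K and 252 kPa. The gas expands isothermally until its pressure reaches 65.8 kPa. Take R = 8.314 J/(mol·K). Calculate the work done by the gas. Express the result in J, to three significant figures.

Isothermal process: W = nRT ln(V₂/V₁) = nRT ln(P₁/P₂).
W = (2.17)(8.314)(453) × ln(252/65.8)
  = 8173 × ln(3.83) = 8173 × 1.343
W_by_gas = 10974 J.

W ≈ 11000 J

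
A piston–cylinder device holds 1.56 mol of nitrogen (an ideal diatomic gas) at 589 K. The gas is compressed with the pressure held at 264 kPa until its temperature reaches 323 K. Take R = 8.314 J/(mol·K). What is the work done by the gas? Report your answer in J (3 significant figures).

W ≈ -3450 J

Isobaric: W = P ΔV = nR ΔT.
W = (1.56)(8.314)(323 − 589) = -3450 J.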